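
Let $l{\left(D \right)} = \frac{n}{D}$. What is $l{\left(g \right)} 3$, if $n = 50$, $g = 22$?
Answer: $\frac{75}{11} \approx 6.8182$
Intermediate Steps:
$l{\left(D \right)} = \frac{50}{D}$
$l{\left(g \right)} 3 = \frac{50}{22} \cdot 3 = 50 \cdot \frac{1}{22} \cdot 3 = \frac{25}{11} \cdot 3 = \frac{75}{11}$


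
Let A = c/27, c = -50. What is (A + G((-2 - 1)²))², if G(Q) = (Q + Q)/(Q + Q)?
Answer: 529/729 ≈ 0.72565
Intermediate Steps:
G(Q) = 1 (G(Q) = (2*Q)/((2*Q)) = (2*Q)*(1/(2*Q)) = 1)
A = -50/27 ≈ -1.8519
(A + G((-2 - 1)²))² = (-50/27 + 1)² = (-23/27)² = 529/729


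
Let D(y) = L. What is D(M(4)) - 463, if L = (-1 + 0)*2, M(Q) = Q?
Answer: -465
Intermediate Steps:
L = -2 (L = -1*2 = -2)
D(y) = -2
D(M(4)) - 463 = -2 - 463 = -465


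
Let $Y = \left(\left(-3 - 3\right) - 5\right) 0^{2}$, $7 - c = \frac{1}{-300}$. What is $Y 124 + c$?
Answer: $\frac{2101}{300} \approx 7.0033$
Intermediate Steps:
$c = \frac{2101}{300}$ ($c = 7 - \frac{1}{-300} = 7 - - \frac{1}{300} = 7 + \frac{1}{300} = \frac{2101}{300} \approx 7.0033$)
$Y = 0$ ($Y = \left(\left(-3 - 3\right) - 5\right) 0 = \left(-6 - 5\right) 0 = \left(-11\right) 0 = 0$)
$Y 124 + c = 0 \cdot 124 + \frac{2101}{300} = 0 + \frac{2101}{300} = \frac{2101}{300}$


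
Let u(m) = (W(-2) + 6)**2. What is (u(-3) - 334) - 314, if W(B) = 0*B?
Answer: -612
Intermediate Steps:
W(B) = 0
u(m) = 36 (u(m) = (0 + 6)**2 = 6**2 = 36)
(u(-3) - 334) - 314 = (36 - 334) - 314 = -298 - 314 = -612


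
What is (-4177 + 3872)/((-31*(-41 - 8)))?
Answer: -305/1519 ≈ -0.20079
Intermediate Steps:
(-4177 + 3872)/((-31*(-41 - 8))) = -305/((-31*(-49))) = -305/1519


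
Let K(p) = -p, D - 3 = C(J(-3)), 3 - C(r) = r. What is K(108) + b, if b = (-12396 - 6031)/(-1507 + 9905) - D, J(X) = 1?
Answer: -967401/8398 ≈ -115.19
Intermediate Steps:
C(r) = 3 - r
D = 5 (D = 3 + (3 - 1*1) = 3 + (3 - 1) = 3 + 2 = 5)
b = -60417/8398 (b = (-12396 - 6031)/(-1507 + 9905) - 1*5 = -18427/8398 - 5 = -60417/8398 ≈ -7.1942)
K(108) + b = -1*108 - 60417/8398 = -108 - 60417/8398 = -967401/8398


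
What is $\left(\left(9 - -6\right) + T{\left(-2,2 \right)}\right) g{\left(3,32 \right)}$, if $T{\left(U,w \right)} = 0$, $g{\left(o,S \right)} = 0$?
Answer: $0$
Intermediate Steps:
$\left(\left(9 - -6\right) + T{\left(-2,2 \right)}\right) g{\left(3,32 \right)} = \left(\left(9 - -6\right) + 0\right) 0 = \left(\left(9 + 6\right) + 0\right) 0 = \left(15 + 0\right) 0 = 15 \cdot 0 = 0$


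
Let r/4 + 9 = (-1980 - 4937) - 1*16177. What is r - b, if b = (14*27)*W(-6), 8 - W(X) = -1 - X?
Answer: -93546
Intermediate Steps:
W(X) = 9 + X (W(X) = 8 - (-1 - X) = 8 + (1 + X) = 9 + X)
r = -92412 (r = -36 + 4*((-1980 - 4937) - 1*16177) = -36 + 4*(-6917 - 16177) = -36 + 4*(-23094) = -36 - 92376 = -92412)
b = 1134 (b = (14*27)*(9 - 6) = 378*3 = 1134)
r - b = -92412 - 1*1134 = -92412 - 1134 = -93546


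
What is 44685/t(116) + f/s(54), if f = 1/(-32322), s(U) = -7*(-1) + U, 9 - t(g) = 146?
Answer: -88102822907/270114954 ≈ -326.17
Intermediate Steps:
t(g) = -137 (t(g) = 9 - 1*146 = 9 - 146 = -137)
s(U) = 7 + U
f = -1/32322 ≈ -3.0939e-5
44685/t(116) + f/s(54) = 44685/(-137) - 1/(32322*(7 + 54)) = 44685*(-1/137) - 1/32322/61 = -44685/137 - 1/32322*1/61 = -44685/137 - 1/1971642 = -88102822907/270114954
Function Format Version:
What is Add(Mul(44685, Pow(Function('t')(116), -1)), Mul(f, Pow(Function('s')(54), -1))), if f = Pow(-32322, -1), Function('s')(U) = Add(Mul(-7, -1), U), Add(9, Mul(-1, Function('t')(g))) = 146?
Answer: Rational(-88102822907, 270114954) ≈ -326.17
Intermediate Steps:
Function('t')(g) = -137 (Function('t')(g) = Add(9, Mul(-1, 146)) = Add(9, -146) = -137)
Function('s')(U) = Add(7, U)
f = Rational(-1, 32322) ≈ -3.0939e-5
Add(Mul(44685, Pow(Function('t')(116), -1)), Mul(f, Pow(Function('s')(54), -1))) = Add(Mul(44685, Pow(-137, -1)), Mul(Rational(-1, 32322), Pow(Add(7, 54), -1))) = Add(Mul(44685, Rational(-1, 137)), Mul(Rational(-1, 32322), Pow(61, -1))) = Add(Rational(-44685, 137), Mul(Rational(-1, 32322), Rational(1, 61))) = Add(Rational(-44685, 137), Rational(-1, 1971642)) = Rational(-88102822907, 270114954)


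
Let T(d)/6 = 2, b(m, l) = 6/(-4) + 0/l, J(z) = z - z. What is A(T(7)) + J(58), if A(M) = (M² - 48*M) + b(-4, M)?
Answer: -867/2 ≈ -433.50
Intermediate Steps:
J(z) = 0
b(m, l) = -3/2 (b(m, l) = 6*(-¼) + 0 = -3/2 + 0 = -3/2)
T(d) = 12 (T(d) = 6*2 = 12)
A(M) = -3/2 + M² - 48*M (A(M) = (M² - 48*M) - 3/2 = -3/2 + M² - 48*M)
A(T(7)) + J(58) = (-3/2 + 12² - 48*12) + 0 = (-3/2 + 144 - 576) + 0 = -867/2 + 0 = -867/2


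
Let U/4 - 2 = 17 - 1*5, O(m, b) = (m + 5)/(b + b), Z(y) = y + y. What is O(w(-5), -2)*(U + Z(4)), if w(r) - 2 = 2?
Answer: -144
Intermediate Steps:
Z(y) = 2*y
w(r) = 4 (w(r) = 2 + 2 = 4)
O(m, b) = (5 + m)/(2*b) (O(m, b) = (5 + m)/((2*b)) = (5 + m)*(1/(2*b)) = (5 + m)/(2*b))
U = 56 (U = 8 + 4*(17 - 1*5) = 8 + 4*(17 - 5) = 8 + 4*12 = 8 + 48 = 56)
O(w(-5), -2)*(U + Z(4)) = ((1/2)*(5 + 4)/(-2))*(56 + 2*4) = ((1/2)*(-1/2)*9)*(56 + 8) = -9/4*64 = -144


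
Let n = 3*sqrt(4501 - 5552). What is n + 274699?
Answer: 274699 + 3*I*sqrt(1051) ≈ 2.747e+5 + 97.257*I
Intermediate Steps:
n = 3*I*sqrt(1051) (n = 3*sqrt(-1051) = 3*(I*sqrt(1051)) = 3*I*sqrt(1051) ≈ 97.257*I)
n + 274699 = 3*I*sqrt(1051) + 274699 = 274699 + 3*I*sqrt(1051)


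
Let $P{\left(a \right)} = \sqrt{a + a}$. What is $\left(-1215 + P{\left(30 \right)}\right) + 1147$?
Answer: $-68 + 2 \sqrt{15} \approx -60.254$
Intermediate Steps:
$P{\left(a \right)} = \sqrt{2} \sqrt{a}$ ($P{\left(a \right)} = \sqrt{2 a} = \sqrt{2} \sqrt{a}$)
$\left(-1215 + P{\left(30 \right)}\right) + 1147 = \left(-1215 + \sqrt{2} \sqrt{30}\right) + 1147 = \left(-1215 + 2 \sqrt{15}\right) + 1147 = -68 + 2 \sqrt{15}$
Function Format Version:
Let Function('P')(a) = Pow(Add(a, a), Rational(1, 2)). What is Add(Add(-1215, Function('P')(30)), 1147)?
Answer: Add(-68, Mul(2, Pow(15, Rational(1, 2)))) ≈ -60.254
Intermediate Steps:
Function('P')(a) = Mul(Pow(2, Rational(1, 2)), Pow(a, Rational(1, 2))) (Function('P')(a) = Pow(Mul(2, a), Rational(1, 2)) = Mul(Pow(2, Rational(1, 2)), Pow(a, Rational(1, 2))))
Add(Add(-1215, Function('P')(30)), 1147) = Add(Add(-1215, Mul(Pow(2, Rational(1, 2)), Pow(30, Rational(1, 2)))), 1147) = Add(Add(-1215, Mul(2, Pow(15, Rational(1, 2)))), 1147) = Add(-68, Mul(2, Pow(15, Rational(1, 2))))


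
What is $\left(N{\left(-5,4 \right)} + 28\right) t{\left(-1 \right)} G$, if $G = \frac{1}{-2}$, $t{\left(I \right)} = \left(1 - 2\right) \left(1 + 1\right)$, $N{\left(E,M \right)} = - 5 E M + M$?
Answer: $132$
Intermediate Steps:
$N{\left(E,M \right)} = M - 5 E M$ ($N{\left(E,M \right)} = - 5 E M + M = M - 5 E M$)
$t{\left(I \right)} = -2$ ($t{\left(I \right)} = \left(-1\right) 2 = -2$)
$G = - \frac{1}{2} \approx -0.5$
$\left(N{\left(-5,4 \right)} + 28\right) t{\left(-1 \right)} G = \left(4 \left(1 - -25\right) + 28\right) \left(-2\right) \left(- \frac{1}{2}\right) = \left(4 \left(1 + 25\right) + 28\right) \left(-2\right) \left(- \frac{1}{2}\right) = \left(4 \cdot 26 + 28\right) \left(-2\right) \left(- \frac{1}{2}\right) = \left(104 + 28\right) \left(-2\right) \left(- \frac{1}{2}\right) = 132 \left(-2\right) \left(- \frac{1}{2}\right) = \left(-264\right) \left(- \frac{1}{2}\right) = 132$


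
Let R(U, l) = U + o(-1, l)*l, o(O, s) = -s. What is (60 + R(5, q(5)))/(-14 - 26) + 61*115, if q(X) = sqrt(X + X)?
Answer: 56109/8 ≈ 7013.6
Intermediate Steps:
q(X) = sqrt(2)*sqrt(X) (q(X) = sqrt(2*X) = sqrt(2)*sqrt(X))
R(U, l) = U - l**2 (R(U, l) = U + (-l)*l = U - l**2)
(60 + R(5, q(5)))/(-14 - 26) + 61*115 = (60 + (5 - (sqrt(2)*sqrt(5))**2))/(-14 - 26) + 61*115 = (60 + (5 - (sqrt(10))**2))/(-40) + 7015 = (60 + (5 - 1*10))*(-1/40) + 7015 = (60 + (5 - 10))*(-1/40) + 7015 = (60 - 5)*(-1/40) + 7015 = 55*(-1/40) + 7015 = -11/8 + 7015 = 56109/8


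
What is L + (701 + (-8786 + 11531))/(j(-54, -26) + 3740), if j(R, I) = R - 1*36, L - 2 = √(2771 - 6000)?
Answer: 5373/1825 + I*√3229 ≈ 2.9441 + 56.824*I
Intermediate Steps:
L = 2 + I*√3229 (L = 2 + √(2771 - 6000) = 2 + √(-3229) = 2 + I*√3229 ≈ 2.0 + 56.824*I)
j(R, I) = -36 + R (j(R, I) = R - 36 = -36 + R)
L + (701 + (-8786 + 11531))/(j(-54, -26) + 3740) = (2 + I*√3229) + (701 + (-8786 + 11531))/((-36 - 54) + 3740) = (2 + I*√3229) + (701 + 2745)/(-90 + 3740) = (2 + I*√3229) + 3446/3650 = (2 + I*√3229) + 3446*(1/3650) = (2 + I*√3229) + 1723/1825 = 5373/1825 + I*√3229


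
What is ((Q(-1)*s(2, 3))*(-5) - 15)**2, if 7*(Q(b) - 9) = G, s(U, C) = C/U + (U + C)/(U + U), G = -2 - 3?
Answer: 3258025/196 ≈ 16623.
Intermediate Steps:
G = -5
s(U, C) = C/U + (C + U)/(2*U) (s(U, C) = C/U + (C + U)/((2*U)) = C/U + (C + U)*(1/(2*U)) = C/U + (C + U)/(2*U))
Q(b) = 58/7 (Q(b) = 9 + (1/7)*(-5) = 9 - 5/7 = 58/7)
((Q(-1)*s(2, 3))*(-5) - 15)**2 = ((58*((1/2)*(2 + 3*3)/2)/7)*(-5) - 15)**2 = ((58*((1/2)*(1/2)*(2 + 9))/7)*(-5) - 15)**2 = ((58*((1/2)*(1/2)*11)/7)*(-5) - 15)**2 = (((58/7)*(11/4))*(-5) - 15)**2 = ((319/14)*(-5) - 15)**2 = (-1595/14 - 15)**2 = (-1805/14)**2 = 3258025/196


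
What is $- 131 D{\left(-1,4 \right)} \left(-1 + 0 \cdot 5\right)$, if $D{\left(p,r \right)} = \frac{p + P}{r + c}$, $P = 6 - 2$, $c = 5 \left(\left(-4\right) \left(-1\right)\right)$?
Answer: $\frac{131}{8} \approx 16.375$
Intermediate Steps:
$c = 20$ ($c = 5 \cdot 4 = 20$)
$P = 4$
$D{\left(p,r \right)} = \frac{4 + p}{20 + r}$ ($D{\left(p,r \right)} = \frac{p + 4}{r + 20} = \frac{4 + p}{20 + r}$)
$- 131 D{\left(-1,4 \right)} \left(-1 + 0 \cdot 5\right) = - 131 \frac{4 - 1}{20 + 4} \left(-1 + 0 \cdot 5\right) = - 131 \cdot \frac{1}{24} \cdot 3 \left(-1 + 0\right) = - 131 \cdot \frac{1}{24} \cdot 3 \left(-1\right) = \left(-131\right) \frac{1}{8} \left(-1\right) = \left(- \frac{131}{8}\right) \left(-1\right) = \frac{131}{8}$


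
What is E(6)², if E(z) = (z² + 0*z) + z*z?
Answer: 5184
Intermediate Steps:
E(z) = 2*z² (E(z) = (z² + 0) + z² = z² + z² = 2*z²)
E(6)² = (2*6²)² = (2*36)² = 72² = 5184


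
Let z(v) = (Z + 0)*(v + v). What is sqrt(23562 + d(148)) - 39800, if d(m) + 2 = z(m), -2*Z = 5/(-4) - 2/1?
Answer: -39800 + sqrt(24041) ≈ -39645.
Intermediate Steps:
Z = 13/8 (Z = -(5/(-4) - 2/1)/2 = -(5*(-1/4) - 2*1)/2 = -(-5/4 - 2)/2 = -1/2*(-13/4) = 13/8 ≈ 1.6250)
z(v) = 13*v/4 (z(v) = (13/8 + 0)*(v + v) = 13*(2*v)/8 = 13*v/4)
d(m) = -2 + 13*m/4
sqrt(23562 + d(148)) - 39800 = sqrt(23562 + (-2 + (13/4)*148)) - 39800 = sqrt(23562 + (-2 + 481)) - 39800 = sqrt(23562 + 479) - 39800 = sqrt(24041) - 39800 = -39800 + sqrt(24041)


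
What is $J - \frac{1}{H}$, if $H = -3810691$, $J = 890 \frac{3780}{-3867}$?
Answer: $- \frac{4273308886111}{4911980699} \approx -869.98$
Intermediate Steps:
$J = - \frac{1121400}{1289}$ ($J = 890 \cdot 3780 \left(- \frac{1}{3867}\right) = 890 \left(- \frac{1260}{1289}\right) = - \frac{1121400}{1289} \approx -869.98$)
$J - \frac{1}{H} = - \frac{1121400}{1289} - \frac{1}{-3810691} = - \frac{1121400}{1289} - - \frac{1}{3810691} = - \frac{1121400}{1289} + \frac{1}{3810691} = - \frac{4273308886111}{4911980699}$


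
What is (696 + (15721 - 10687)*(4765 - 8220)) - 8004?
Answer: -17399778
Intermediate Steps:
(696 + (15721 - 10687)*(4765 - 8220)) - 8004 = (696 + 5034*(-3455)) - 8004 = (696 - 17392470) - 8004 = -17391774 - 8004 = -17399778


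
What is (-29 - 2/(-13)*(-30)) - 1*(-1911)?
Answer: 24406/13 ≈ 1877.4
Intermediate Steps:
(-29 - 2/(-13)*(-30)) - 1*(-1911) = (-29 - 2*(-1/13)*(-30)) + 1911 = (-29 + (2/13)*(-30)) + 1911 = (-29 - 60/13) + 1911 = -437/13 + 1911 = 24406/13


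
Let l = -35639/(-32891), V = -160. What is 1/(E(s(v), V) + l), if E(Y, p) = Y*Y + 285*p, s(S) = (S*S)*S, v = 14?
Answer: 32891/246154174615 ≈ 1.3362e-7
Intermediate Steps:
l = 35639/32891 (l = -35639*(-1/32891) = 35639/32891 ≈ 1.0835)
s(S) = S³ (s(S) = S²*S = S³)
E(Y, p) = Y² + 285*p
1/(E(s(v), V) + l) = 1/(((14³)² + 285*(-160)) + 35639/32891) = 1/((2744² - 45600) + 35639/32891) = 1/((7529536 - 45600) + 35639/32891) = 1/(7483936 + 35639/32891) = 1/(246154174615/32891) = 32891/246154174615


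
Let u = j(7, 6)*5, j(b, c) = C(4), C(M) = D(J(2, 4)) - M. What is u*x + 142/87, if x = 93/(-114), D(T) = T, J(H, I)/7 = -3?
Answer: 342521/3306 ≈ 103.61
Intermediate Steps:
J(H, I) = -21 (J(H, I) = 7*(-3) = -21)
x = -31/38 (x = 93*(-1/114) = -31/38 ≈ -0.81579)
C(M) = -21 - M
j(b, c) = -25 (j(b, c) = -21 - 1*4 = -21 - 4 = -25)
u = -125 (u = -25*5 = -125)
u*x + 142/87 = -125*(-31/38) + 142/87 = 3875/38 + 142*(1/87) = 3875/38 + 142/87 = 342521/3306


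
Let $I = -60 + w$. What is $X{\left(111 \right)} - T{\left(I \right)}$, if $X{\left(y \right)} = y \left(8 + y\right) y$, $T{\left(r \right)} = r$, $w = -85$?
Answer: $1466344$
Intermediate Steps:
$I = -145$ ($I = -60 - 85 = -145$)
$X{\left(y \right)} = y^{2} \left(8 + y\right)$
$X{\left(111 \right)} - T{\left(I \right)} = 111^{2} \left(8 + 111\right) - -145 = 12321 \cdot 119 + 145 = 1466199 + 145 = 1466344$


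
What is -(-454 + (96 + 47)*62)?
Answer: -8412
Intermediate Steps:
-(-454 + (96 + 47)*62) = -(-454 + 143*62) = -(-454 + 8866) = -1*8412 = -8412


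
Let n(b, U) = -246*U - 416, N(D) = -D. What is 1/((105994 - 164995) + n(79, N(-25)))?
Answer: -1/65567 ≈ -1.5252e-5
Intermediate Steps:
n(b, U) = -416 - 246*U
1/((105994 - 164995) + n(79, N(-25))) = 1/((105994 - 164995) + (-416 - (-246)*(-25))) = 1/(-59001 + (-416 - 246*25)) = 1/(-59001 + (-416 - 6150)) = 1/(-59001 - 6566) = 1/(-65567) = -1/65567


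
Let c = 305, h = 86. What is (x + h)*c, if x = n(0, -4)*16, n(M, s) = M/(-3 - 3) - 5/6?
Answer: 66490/3 ≈ 22163.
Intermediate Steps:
n(M, s) = -5/6 - M/6 (n(M, s) = M/(-6) - 5*1/6 = M*(-1/6) - 5/6 = -M/6 - 5/6 = -5/6 - M/6)
x = -40/3 (x = (-5/6 - 1/6*0)*16 = (-5/6 + 0)*16 = -5/6*16 = -40/3 ≈ -13.333)
(x + h)*c = (-40/3 + 86)*305 = (218/3)*305 = 66490/3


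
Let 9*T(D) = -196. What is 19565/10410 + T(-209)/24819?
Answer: 291214217/155019474 ≈ 1.8786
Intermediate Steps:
T(D) = -196/9 (T(D) = (1/9)*(-196) = -196/9)
19565/10410 + T(-209)/24819 = 19565/10410 - 196/9/24819 = 19565*(1/10410) - 196/9*1/24819 = 3913/2082 - 196/223371 = 291214217/155019474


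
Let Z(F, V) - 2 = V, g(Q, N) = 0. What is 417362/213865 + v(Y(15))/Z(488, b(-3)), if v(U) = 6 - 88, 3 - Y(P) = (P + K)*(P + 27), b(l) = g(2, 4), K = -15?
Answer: -8351103/213865 ≈ -39.048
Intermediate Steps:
b(l) = 0
Z(F, V) = 2 + V
Y(P) = 3 - (-15 + P)*(27 + P) (Y(P) = 3 - (P - 15)*(P + 27) = 3 - (-15 + P)*(27 + P))
v(U) = -82
417362/213865 + v(Y(15))/Z(488, b(-3)) = 417362/213865 - 82/(2 + 0) = 417362*(1/213865) - 82/2 = 417362/213865 - 82*½ = 417362/213865 - 41 = -8351103/213865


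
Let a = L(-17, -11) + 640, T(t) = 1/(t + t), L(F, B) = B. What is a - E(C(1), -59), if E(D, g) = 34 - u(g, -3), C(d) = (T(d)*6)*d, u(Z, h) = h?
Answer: 592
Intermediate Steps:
T(t) = 1/(2*t)
C(d) = 3 (C(d) = ((1/(2*d))*6)*d = (3/d)*d = 3)
E(D, g) = 37 (E(D, g) = 34 - 1*(-3) = 34 + 3 = 37)
a = 629 (a = -11 + 640 = 629)
a - E(C(1), -59) = 629 - 1*37 = 629 - 37 = 592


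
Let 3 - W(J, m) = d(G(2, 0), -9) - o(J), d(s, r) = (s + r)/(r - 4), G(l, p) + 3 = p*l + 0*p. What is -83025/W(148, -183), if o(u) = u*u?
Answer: -1079325/284779 ≈ -3.7900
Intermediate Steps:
G(l, p) = -3 + l*p (G(l, p) = -3 + (p*l + 0*p) = -3 + (l*p + 0) = -3 + l*p)
d(s, r) = (r + s)/(-4 + r)
o(u) = u²
W(J, m) = 27/13 + J² (W(J, m) = 3 - ((-9 + (-3 + 2*0))/(-4 - 9) - J²) = 3 - ((-9 + (-3 + 0))/(-13) - J²) = 3 - (-(-9 - 3)/13 - J²) = 3 - (-1/13*(-12) - J²) = 3 - (12/13 - J²) = 3 + (-12/13 + J²) = 27/13 + J²)
-83025/W(148, -183) = -83025/(27/13 + 148²) = -83025/(27/13 + 21904) = -83025/284779/13 = -83025*13/284779 = -1079325/284779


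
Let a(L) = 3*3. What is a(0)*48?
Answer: 432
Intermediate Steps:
a(L) = 9
a(0)*48 = 9*48 = 432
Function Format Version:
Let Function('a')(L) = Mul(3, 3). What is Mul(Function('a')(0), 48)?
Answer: 432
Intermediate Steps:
Function('a')(L) = 9
Mul(Function('a')(0), 48) = Mul(9, 48) = 432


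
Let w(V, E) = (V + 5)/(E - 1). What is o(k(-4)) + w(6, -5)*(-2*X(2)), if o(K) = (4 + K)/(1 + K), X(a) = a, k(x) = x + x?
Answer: 166/21 ≈ 7.9048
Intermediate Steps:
k(x) = 2*x
w(V, E) = (5 + V)/(-1 + E)
o(K) = (4 + K)/(1 + K)
o(k(-4)) + w(6, -5)*(-2*X(2)) = (4 + 2*(-4))/(1 + 2*(-4)) + ((5 + 6)/(-1 - 5))*(-2*2) = (4 - 8)/(1 - 8) + (11/(-6))*(-4) = -4/(-7) - 1/6*11*(-4) = -1/7*(-4) - 11/6*(-4) = 4/7 + 22/3 = 166/21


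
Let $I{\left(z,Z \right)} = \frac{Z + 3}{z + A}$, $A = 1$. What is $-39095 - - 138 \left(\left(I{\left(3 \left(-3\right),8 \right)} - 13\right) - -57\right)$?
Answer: $- \frac{132851}{4} \approx -33213.0$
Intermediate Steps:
$I{\left(z,Z \right)} = \frac{3 + Z}{1 + z}$ ($I{\left(z,Z \right)} = \frac{Z + 3}{z + 1} = \frac{3 + Z}{1 + z}$)
$-39095 - - 138 \left(\left(I{\left(3 \left(-3\right),8 \right)} - 13\right) - -57\right) = -39095 - - 138 \left(\left(\frac{3 + 8}{1 + 3 \left(-3\right)} - 13\right) - -57\right) = -39095 - - 138 \left(\left(\frac{1}{1 - 9} \cdot 11 - 13\right) + 57\right) = -39095 - - 138 \left(\left(\frac{1}{-8} \cdot 11 - 13\right) + 57\right) = -39095 - - 138 \left(\left(\left(- \frac{1}{8}\right) 11 - 13\right) + 57\right) = -39095 - - 138 \left(\left(- \frac{11}{8} - 13\right) + 57\right) = -39095 - - 138 \left(- \frac{115}{8} + 57\right) = -39095 - \left(-138\right) \frac{341}{8} = -39095 - - \frac{23529}{4} = -39095 + \frac{23529}{4} = - \frac{132851}{4}$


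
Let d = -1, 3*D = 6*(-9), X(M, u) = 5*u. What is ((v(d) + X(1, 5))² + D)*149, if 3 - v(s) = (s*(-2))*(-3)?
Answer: 169562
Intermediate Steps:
D = -18 (D = (6*(-9))/3 = (⅓)*(-54) = -18)
v(s) = 3 - 6*s (v(s) = 3 - s*(-2)*(-3) = 3 - (-2*s)*(-3) = 3 - 6*s)
((v(d) + X(1, 5))² + D)*149 = (((3 - 6*(-1)) + 5*5)² - 18)*149 = (((3 + 6) + 25)² - 18)*149 = ((9 + 25)² - 18)*149 = (34² - 18)*149 = (1156 - 18)*149 = 1138*149 = 169562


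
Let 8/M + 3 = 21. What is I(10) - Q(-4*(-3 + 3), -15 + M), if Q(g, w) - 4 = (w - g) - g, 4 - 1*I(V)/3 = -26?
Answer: 905/9 ≈ 100.56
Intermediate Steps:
M = 4/9 (M = 8/(-3 + 21) = 8/18 = 8*(1/18) = 4/9 ≈ 0.44444)
I(V) = 90 (I(V) = 12 - 3*(-26) = 12 + 78 = 90)
Q(g, w) = 4 + w - 2*g (Q(g, w) = 4 + ((w - g) - g) = 4 + (w - 2*g) = 4 + w - 2*g)
I(10) - Q(-4*(-3 + 3), -15 + M) = 90 - (4 + (-15 + 4/9) - (-8)*(-3 + 3)) = 90 - (4 - 131/9 - (-8)*0) = 90 - (4 - 131/9 - 2*0) = 90 - (4 - 131/9 + 0) = 90 - 1*(-95/9) = 90 + 95/9 = 905/9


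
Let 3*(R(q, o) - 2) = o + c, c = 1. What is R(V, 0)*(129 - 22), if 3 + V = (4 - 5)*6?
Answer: 749/3 ≈ 249.67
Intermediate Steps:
V = -9 (V = -3 + (4 - 5)*6 = -3 - 1*6 = -3 - 6 = -9)
R(q, o) = 7/3 + o/3 (R(q, o) = 2 + (o + 1)/3 = 2 + (1 + o)/3 = 2 + (⅓ + o/3) = 7/3 + o/3)
R(V, 0)*(129 - 22) = (7/3 + (⅓)*0)*(129 - 22) = (7/3 + 0)*107 = (7/3)*107 = 749/3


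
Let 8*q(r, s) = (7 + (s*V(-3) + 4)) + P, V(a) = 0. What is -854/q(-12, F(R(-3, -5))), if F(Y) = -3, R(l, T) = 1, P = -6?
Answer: -6832/5 ≈ -1366.4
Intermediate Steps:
q(r, s) = 5/8 (q(r, s) = ((7 + (s*0 + 4)) - 6)/8 = ((7 + (0 + 4)) - 6)/8 = ((7 + 4) - 6)/8 = (11 - 6)/8 = (⅛)*5 = 5/8)
-854/q(-12, F(R(-3, -5))) = -854/5/8 = -854*8/5 = -6832/5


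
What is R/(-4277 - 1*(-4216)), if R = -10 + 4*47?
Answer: -178/61 ≈ -2.9180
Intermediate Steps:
R = 178 (R = -10 + 188 = 178)
R/(-4277 - 1*(-4216)) = 178/(-4277 - 1*(-4216)) = 178/(-4277 + 4216) = 178/(-61) = 178*(-1/61) = -178/61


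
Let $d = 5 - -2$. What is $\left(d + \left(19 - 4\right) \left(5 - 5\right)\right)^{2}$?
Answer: $49$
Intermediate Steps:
$d = 7$ ($d = 5 + 2 = 7$)
$\left(d + \left(19 - 4\right) \left(5 - 5\right)\right)^{2} = \left(7 + \left(19 - 4\right) \left(5 - 5\right)\right)^{2} = \left(7 + 15 \cdot 0\right)^{2} = \left(7 + 0\right)^{2} = 7^{2} = 49$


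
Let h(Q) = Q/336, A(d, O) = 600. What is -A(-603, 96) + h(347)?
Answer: -201253/336 ≈ -598.97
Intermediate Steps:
h(Q) = Q/336 (h(Q) = Q*(1/336) = Q/336)
-A(-603, 96) + h(347) = -1*600 + (1/336)*347 = -600 + 347/336 = -201253/336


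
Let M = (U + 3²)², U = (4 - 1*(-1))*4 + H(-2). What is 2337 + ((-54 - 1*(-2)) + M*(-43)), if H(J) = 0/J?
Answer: -33878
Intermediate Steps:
H(J) = 0
U = 20 (U = (4 - 1*(-1))*4 + 0 = (4 + 1)*4 + 0 = 5*4 + 0 = 20 + 0 = 20)
M = 841 (M = (20 + 3²)² = (20 + 9)² = 29² = 841)
2337 + ((-54 - 1*(-2)) + M*(-43)) = 2337 + ((-54 - 1*(-2)) + 841*(-43)) = 2337 + ((-54 + 2) - 36163) = 2337 + (-52 - 36163) = 2337 - 36215 = -33878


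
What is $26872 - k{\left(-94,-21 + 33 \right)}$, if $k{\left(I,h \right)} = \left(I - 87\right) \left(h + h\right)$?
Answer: $31216$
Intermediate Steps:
$k{\left(I,h \right)} = 2 h \left(-87 + I\right)$ ($k{\left(I,h \right)} = \left(I - 87\right) 2 h = \left(-87 + I\right) 2 h = 2 h \left(-87 + I\right)$)
$26872 - k{\left(-94,-21 + 33 \right)} = 26872 - 2 \left(-21 + 33\right) \left(-87 - 94\right) = 26872 - 2 \cdot 12 \left(-181\right) = 26872 - -4344 = 26872 + 4344 = 31216$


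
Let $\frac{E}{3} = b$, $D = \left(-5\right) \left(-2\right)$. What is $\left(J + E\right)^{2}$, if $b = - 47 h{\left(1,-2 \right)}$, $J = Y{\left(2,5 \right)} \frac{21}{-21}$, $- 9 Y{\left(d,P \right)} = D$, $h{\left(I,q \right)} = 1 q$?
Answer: $\frac{6492304}{81} \approx 80152.0$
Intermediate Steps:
$h{\left(I,q \right)} = q$
$D = 10$
$Y{\left(d,P \right)} = - \frac{10}{9}$ ($Y{\left(d,P \right)} = \left(- \frac{1}{9}\right) 10 = - \frac{10}{9}$)
$J = \frac{10}{9}$ ($J = - \frac{10 \frac{21}{-21}}{9} = - \frac{10 \cdot 21 \left(- \frac{1}{21}\right)}{9} = \left(- \frac{10}{9}\right) \left(-1\right) = \frac{10}{9} \approx 1.1111$)
$b = 94$ ($b = \left(-47\right) \left(-2\right) = 94$)
$E = 282$ ($E = 3 \cdot 94 = 282$)
$\left(J + E\right)^{2} = \left(\frac{10}{9} + 282\right)^{2} = \left(\frac{2548}{9}\right)^{2} = \frac{6492304}{81}$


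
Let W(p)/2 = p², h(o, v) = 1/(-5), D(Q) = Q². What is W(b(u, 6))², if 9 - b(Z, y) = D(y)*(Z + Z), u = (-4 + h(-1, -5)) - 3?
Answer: 193419613221444/625 ≈ 3.0947e+11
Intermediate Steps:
h(o, v) = -⅕
u = -36/5 (u = (-4 - ⅕) - 3 = -21/5 - 3 = -36/5 ≈ -7.2000)
b(Z, y) = 9 - 2*Z*y² (b(Z, y) = 9 - y²*(Z + Z) = 9 - y²*2*Z = 9 - 2*Z*y²)
W(p) = 2*p²
W(b(u, 6))² = (2*(9 - 2*(-36/5)*6²)²)² = (2*(9 - 2*(-36/5)*36)²)² = (2*(9 + 2592/5)²)² = (2*(2637/5)²)² = (2*(6953769/25))² = (13907538/25)² = 193419613221444/625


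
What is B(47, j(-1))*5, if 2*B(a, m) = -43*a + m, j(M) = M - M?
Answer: -10105/2 ≈ -5052.5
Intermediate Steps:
j(M) = 0
B(a, m) = m/2 - 43*a/2 (B(a, m) = (-43*a + m)/2 = (m - 43*a)/2 = m/2 - 43*a/2)
B(47, j(-1))*5 = ((½)*0 - 43/2*47)*5 = (0 - 2021/2)*5 = -2021/2*5 = -10105/2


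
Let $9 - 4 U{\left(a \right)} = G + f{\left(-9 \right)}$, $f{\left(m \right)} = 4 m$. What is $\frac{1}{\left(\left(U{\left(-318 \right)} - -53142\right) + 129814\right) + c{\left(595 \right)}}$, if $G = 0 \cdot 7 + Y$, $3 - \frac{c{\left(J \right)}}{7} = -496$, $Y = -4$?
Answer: $\frac{4}{745845} \approx 5.363 \cdot 10^{-6}$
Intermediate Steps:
$c{\left(J \right)} = 3493$ ($c{\left(J \right)} = 21 - -3472 = 21 + 3472 = 3493$)
$G = -4$ ($G = 0 \cdot 7 - 4 = 0 - 4 = -4$)
$U{\left(a \right)} = \frac{49}{4}$ ($U{\left(a \right)} = \frac{9}{4} - \frac{-4 + 4 \left(-9\right)}{4} = \frac{9}{4} - \frac{-4 - 36}{4} = \frac{9}{4} - -10 = \frac{9}{4} + 10 = \frac{49}{4}$)
$\frac{1}{\left(\left(U{\left(-318 \right)} - -53142\right) + 129814\right) + c{\left(595 \right)}} = \frac{1}{\left(\left(\frac{49}{4} - -53142\right) + 129814\right) + 3493} = \frac{1}{\left(\left(\frac{49}{4} + 53142\right) + 129814\right) + 3493} = \frac{1}{\left(\frac{212617}{4} + 129814\right) + 3493} = \frac{1}{\frac{731873}{4} + 3493} = \frac{1}{\frac{745845}{4}} = \frac{4}{745845}$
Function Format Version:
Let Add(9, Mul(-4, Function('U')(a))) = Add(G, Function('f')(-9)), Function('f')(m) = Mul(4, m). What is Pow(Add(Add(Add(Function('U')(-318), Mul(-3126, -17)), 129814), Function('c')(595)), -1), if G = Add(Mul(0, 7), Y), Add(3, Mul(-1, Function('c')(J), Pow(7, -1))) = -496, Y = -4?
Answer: Rational(4, 745845) ≈ 5.3630e-6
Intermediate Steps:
Function('c')(J) = 3493 (Function('c')(J) = Add(21, Mul(-7, -496)) = Add(21, 3472) = 3493)
G = -4 (G = Add(Mul(0, 7), -4) = Add(0, -4) = -4)
Function('U')(a) = Rational(49, 4) (Function('U')(a) = Add(Rational(9, 4), Mul(Rational(-1, 4), Add(-4, Mul(4, -9)))) = Add(Rational(9, 4), Mul(Rational(-1, 4), Add(-4, -36))) = Add(Rational(9, 4), Mul(Rational(-1, 4), -40)) = Add(Rational(9, 4), 10) = Rational(49, 4))
Pow(Add(Add(Add(Function('U')(-318), Mul(-3126, -17)), 129814), Function('c')(595)), -1) = Pow(Add(Add(Add(Rational(49, 4), Mul(-3126, -17)), 129814), 3493), -1) = Pow(Add(Add(Add(Rational(49, 4), 53142), 129814), 3493), -1) = Pow(Add(Add(Rational(212617, 4), 129814), 3493), -1) = Pow(Add(Rational(731873, 4), 3493), -1) = Pow(Rational(745845, 4), -1) = Rational(4, 745845)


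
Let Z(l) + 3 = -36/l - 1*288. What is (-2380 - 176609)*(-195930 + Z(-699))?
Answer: 8183284184709/233 ≈ 3.5121e+10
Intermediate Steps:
Z(l) = -291 - 36/l (Z(l) = -3 + (-36/l - 1*288) = -3 + (-36/l - 288) = -3 + (-288 - 36/l) = -291 - 36/l)
(-2380 - 176609)*(-195930 + Z(-699)) = (-2380 - 176609)*(-195930 + (-291 - 36/(-699))) = -178989*(-195930 + (-291 - 36*(-1/699))) = -178989*(-195930 + (-291 + 12/233)) = -178989*(-195930 - 67791/233) = -178989*(-45719481/233) = 8183284184709/233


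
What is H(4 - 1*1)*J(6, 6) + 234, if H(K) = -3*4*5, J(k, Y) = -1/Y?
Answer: 244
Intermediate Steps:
H(K) = -60 (H(K) = -12*5 = -60)
H(4 - 1*1)*J(6, 6) + 234 = -(-60)/6 + 234 = -60*(-⅙) + 234 = 10 + 234 = 244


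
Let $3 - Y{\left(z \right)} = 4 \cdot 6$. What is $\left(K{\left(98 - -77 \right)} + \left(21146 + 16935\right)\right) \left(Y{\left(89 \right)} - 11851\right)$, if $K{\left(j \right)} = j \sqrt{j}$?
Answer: $-452097632 - 10388000 \sqrt{7} \approx -4.7958 \cdot 10^{8}$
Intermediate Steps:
$Y{\left(z \right)} = -21$ ($Y{\left(z \right)} = 3 - 4 \cdot 6 = 3 - 24 = -21$)
$K{\left(j \right)} = j^{\frac{3}{2}}$
$\left(K{\left(98 - -77 \right)} + \left(21146 + 16935\right)\right) \left(Y{\left(89 \right)} - 11851\right) = \left(\left(98 - -77\right)^{\frac{3}{2}} + \left(21146 + 16935\right)\right) \left(-21 - 11851\right) = \left(\left(98 + 77\right)^{\frac{3}{2}} + 38081\right) \left(-11872\right) = \left(175^{\frac{3}{2}} + 38081\right) \left(-11872\right) = \left(875 \sqrt{7} + 38081\right) \left(-11872\right) = \left(38081 + 875 \sqrt{7}\right) \left(-11872\right) = -452097632 - 10388000 \sqrt{7}$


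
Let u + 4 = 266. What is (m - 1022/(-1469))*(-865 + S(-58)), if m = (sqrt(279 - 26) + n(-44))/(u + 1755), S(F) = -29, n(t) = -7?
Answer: -1833675354/2962973 - 894*sqrt(253)/2017 ≈ -625.91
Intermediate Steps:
u = 262 (u = -4 + 266 = 262)
m = -7/2017 + sqrt(253)/2017 (m = (sqrt(279 - 26) - 7)/(262 + 1755) = (sqrt(253) - 7)/2017 = (-7 + sqrt(253))*(1/2017) = -7/2017 + sqrt(253)/2017 ≈ 0.0044155)
(m - 1022/(-1469))*(-865 + S(-58)) = ((-7/2017 + sqrt(253)/2017) - 1022/(-1469))*(-865 - 29) = ((-7/2017 + sqrt(253)/2017) - 1022*(-1/1469))*(-894) = ((-7/2017 + sqrt(253)/2017) + 1022/1469)*(-894) = (2051091/2962973 + sqrt(253)/2017)*(-894) = -1833675354/2962973 - 894*sqrt(253)/2017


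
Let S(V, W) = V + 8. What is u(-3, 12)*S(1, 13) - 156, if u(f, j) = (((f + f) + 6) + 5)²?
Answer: 69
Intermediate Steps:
S(V, W) = 8 + V
u(f, j) = (11 + 2*f)² (u(f, j) = ((2*f + 6) + 5)² = ((6 + 2*f) + 5)² = (11 + 2*f)²)
u(-3, 12)*S(1, 13) - 156 = (11 + 2*(-3))²*(8 + 1) - 156 = (11 - 6)²*9 - 156 = 5²*9 - 156 = 25*9 - 156 = 225 - 156 = 69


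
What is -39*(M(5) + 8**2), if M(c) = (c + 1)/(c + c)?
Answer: -12597/5 ≈ -2519.4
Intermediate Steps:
M(c) = (1 + c)/(2*c) (M(c) = (1 + c)/((2*c)) = (1 + c)*(1/(2*c)) = (1 + c)/(2*c))
-39*(M(5) + 8**2) = -39*((1/2)*(1 + 5)/5 + 8**2) = -39*((1/2)*(1/5)*6 + 64) = -39*(3/5 + 64) = -39*323/5 = -12597/5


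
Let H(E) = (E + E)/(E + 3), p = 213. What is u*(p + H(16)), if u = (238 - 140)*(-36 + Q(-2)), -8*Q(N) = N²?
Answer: -14590583/19 ≈ -7.6793e+5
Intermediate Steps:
H(E) = 2*E/(3 + E) (H(E) = (2*E)/(3 + E) = 2*E/(3 + E))
Q(N) = -N²/8
u = -3577 (u = (238 - 140)*(-36 - ⅛*(-2)²) = 98*(-36 - ⅛*4) = 98*(-36 - ½) = 98*(-73/2) = -3577)
u*(p + H(16)) = -3577*(213 + 2*16/(3 + 16)) = -3577*(213 + 2*16/19) = -3577*(213 + 2*16*(1/19)) = -3577*(213 + 32/19) = -3577*4079/19 = -14590583/19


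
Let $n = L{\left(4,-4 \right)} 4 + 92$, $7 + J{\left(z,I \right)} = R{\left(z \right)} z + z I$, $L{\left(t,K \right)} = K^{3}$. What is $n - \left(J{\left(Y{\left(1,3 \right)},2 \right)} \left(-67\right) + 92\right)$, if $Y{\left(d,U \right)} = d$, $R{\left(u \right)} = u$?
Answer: $-524$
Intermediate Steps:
$J{\left(z,I \right)} = -7 + z^{2} + I z$ ($J{\left(z,I \right)} = -7 + \left(z z + z I\right) = -7 + \left(z^{2} + I z\right) = -7 + z^{2} + I z$)
$n = -164$ ($n = \left(-4\right)^{3} \cdot 4 + 92 = \left(-64\right) 4 + 92 = -256 + 92 = -164$)
$n - \left(J{\left(Y{\left(1,3 \right)},2 \right)} \left(-67\right) + 92\right) = -164 - \left(\left(-7 + 1^{2} + 2 \cdot 1\right) \left(-67\right) + 92\right) = -164 - \left(\left(-7 + 1 + 2\right) \left(-67\right) + 92\right) = -164 - \left(\left(-4\right) \left(-67\right) + 92\right) = -164 - \left(268 + 92\right) = -164 - 360 = -524$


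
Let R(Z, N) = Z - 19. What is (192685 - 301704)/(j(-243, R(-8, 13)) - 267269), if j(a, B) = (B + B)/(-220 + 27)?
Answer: 21040667/51582863 ≈ 0.40790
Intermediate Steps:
R(Z, N) = -19 + Z
j(a, B) = -2*B/193 (j(a, B) = (2*B)/(-193) = (2*B)*(-1/193) = -2*B/193)
(192685 - 301704)/(j(-243, R(-8, 13)) - 267269) = (192685 - 301704)/(-2*(-19 - 8)/193 - 267269) = -109019/(-2/193*(-27) - 267269) = -109019/(54/193 - 267269) = -109019/(-51582863/193) = -109019*(-193/51582863) = 21040667/51582863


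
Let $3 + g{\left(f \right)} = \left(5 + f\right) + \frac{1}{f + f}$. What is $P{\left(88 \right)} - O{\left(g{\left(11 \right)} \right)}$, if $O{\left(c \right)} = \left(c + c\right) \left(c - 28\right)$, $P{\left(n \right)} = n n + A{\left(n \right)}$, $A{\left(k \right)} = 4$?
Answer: $\frac{1969439}{242} \approx 8138.2$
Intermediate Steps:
$P{\left(n \right)} = 4 + n^{2}$ ($P{\left(n \right)} = n n + 4 = n^{2} + 4 = 4 + n^{2}$)
$g{\left(f \right)} = 2 + f + \frac{1}{2 f}$ ($g{\left(f \right)} = -3 + \left(\left(5 + f\right) + \frac{1}{f + f}\right) = -3 + \left(\left(5 + f\right) + \frac{1}{2 f}\right) = -3 + \left(5 + f + \frac{1}{2 f}\right) = 2 + f + \frac{1}{2 f}$)
$O{\left(c \right)} = 2 c \left(-28 + c\right)$
$P{\left(88 \right)} - O{\left(g{\left(11 \right)} \right)} = \left(4 + 88^{2}\right) - 2 \left(2 + 11 + \frac{1}{2 \cdot 11}\right) \left(-28 + \left(2 + 11 + \frac{1}{2 \cdot 11}\right)\right) = \left(4 + 7744\right) - 2 \left(2 + 11 + \frac{1}{2} \cdot \frac{1}{11}\right) \left(-28 + \left(2 + 11 + \frac{1}{2} \cdot \frac{1}{11}\right)\right) = 7748 - 2 \left(2 + 11 + \frac{1}{22}\right) \left(-28 + \left(2 + 11 + \frac{1}{22}\right)\right) = 7748 - 2 \cdot \frac{287}{22} \left(-28 + \frac{287}{22}\right) = 7748 - 2 \cdot \frac{287}{22} \left(- \frac{329}{22}\right) = 7748 - - \frac{94423}{242} = 7748 + \frac{94423}{242} = \frac{1969439}{242}$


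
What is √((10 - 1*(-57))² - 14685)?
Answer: 2*I*√2549 ≈ 100.98*I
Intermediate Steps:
√((10 - 1*(-57))² - 14685) = √((10 + 57)² - 14685) = √(67² - 14685) = √(4489 - 14685) = √(-10196) = 2*I*√2549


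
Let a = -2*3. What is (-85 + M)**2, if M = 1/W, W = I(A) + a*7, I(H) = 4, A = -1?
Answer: 10439361/1444 ≈ 7229.5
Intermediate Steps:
a = -6
W = -38 (W = 4 - 6*7 = 4 - 42 = -38)
M = -1/38 (M = 1/(-38) = -1/38 ≈ -0.026316)
(-85 + M)**2 = (-85 - 1/38)**2 = (-3231/38)**2 = 10439361/1444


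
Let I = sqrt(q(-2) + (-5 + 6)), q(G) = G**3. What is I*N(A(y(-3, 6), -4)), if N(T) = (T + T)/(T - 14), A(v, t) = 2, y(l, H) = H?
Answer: -I*sqrt(7)/3 ≈ -0.88192*I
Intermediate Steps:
N(T) = 2*T/(-14 + T) (N(T) = (2*T)/(-14 + T) = 2*T/(-14 + T))
I = I*sqrt(7) (I = sqrt((-2)**3 + (-5 + 6)) = sqrt(-8 + 1) = sqrt(-7) = I*sqrt(7) ≈ 2.6458*I)
I*N(A(y(-3, 6), -4)) = (I*sqrt(7))*(2*2/(-14 + 2)) = (I*sqrt(7))*(2*2/(-12)) = (I*sqrt(7))*(2*2*(-1/12)) = (I*sqrt(7))*(-1/3) = -I*sqrt(7)/3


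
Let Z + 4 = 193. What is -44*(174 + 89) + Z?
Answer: -11383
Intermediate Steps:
Z = 189 (Z = -4 + 193 = 189)
-44*(174 + 89) + Z = -44*(174 + 89) + 189 = -44*263 + 189 = -11572 + 189 = -11383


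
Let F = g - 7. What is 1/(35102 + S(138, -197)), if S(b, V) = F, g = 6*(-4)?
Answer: 1/35071 ≈ 2.8514e-5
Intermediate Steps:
g = -24
F = -31 (F = -24 - 7 = -31)
S(b, V) = -31
1/(35102 + S(138, -197)) = 1/(35102 - 31) = 1/35071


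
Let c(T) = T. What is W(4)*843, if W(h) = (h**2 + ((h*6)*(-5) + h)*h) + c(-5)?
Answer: -381879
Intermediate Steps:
W(h) = -5 - 28*h**2 (W(h) = (h**2 + ((h*6)*(-5) + h)*h) - 5 = (h**2 + ((6*h)*(-5) + h)*h) - 5 = (h**2 + (-30*h + h)*h) - 5 = (h**2 + (-29*h)*h) - 5 = (h**2 - 29*h**2) - 5 = -28*h**2 - 5 = -5 - 28*h**2)
W(4)*843 = (-5 - 28*4**2)*843 = (-5 - 28*16)*843 = (-5 - 448)*843 = -453*843 = -381879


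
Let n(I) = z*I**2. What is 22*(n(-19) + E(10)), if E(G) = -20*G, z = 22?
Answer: 170324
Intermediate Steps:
n(I) = 22*I**2
22*(n(-19) + E(10)) = 22*(22*(-19)**2 - 20*10) = 22*(22*361 - 200) = 22*(7942 - 200) = 22*7742 = 170324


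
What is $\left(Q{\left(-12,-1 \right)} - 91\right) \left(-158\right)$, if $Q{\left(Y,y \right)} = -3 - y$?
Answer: $14694$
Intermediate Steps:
$\left(Q{\left(-12,-1 \right)} - 91\right) \left(-158\right) = \left(\left(-3 - -1\right) - 91\right) \left(-158\right) = \left(\left(-3 + 1\right) - 91\right) \left(-158\right) = \left(-2 - 91\right) \left(-158\right) = \left(-93\right) \left(-158\right) = 14694$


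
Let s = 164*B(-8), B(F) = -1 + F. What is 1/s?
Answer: -1/1476 ≈ -0.00067751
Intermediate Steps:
s = -1476 (s = 164*(-1 - 8) = 164*(-9) = -1476)
1/s = 1/(-1476) = -1/1476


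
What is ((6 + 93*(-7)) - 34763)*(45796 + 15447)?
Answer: -2168492144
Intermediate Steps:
((6 + 93*(-7)) - 34763)*(45796 + 15447) = ((6 - 651) - 34763)*61243 = (-645 - 34763)*61243 = -35408*61243 = -2168492144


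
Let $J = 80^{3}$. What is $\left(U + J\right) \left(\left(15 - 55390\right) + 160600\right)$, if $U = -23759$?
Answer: $51375159225$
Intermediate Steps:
$J = 512000$
$\left(U + J\right) \left(\left(15 - 55390\right) + 160600\right) = \left(-23759 + 512000\right) \left(\left(15 - 55390\right) + 160600\right) = 488241 \left(\left(15 - 55390\right) + 160600\right) = 488241 \left(-55375 + 160600\right) = 488241 \cdot 105225 = 51375159225$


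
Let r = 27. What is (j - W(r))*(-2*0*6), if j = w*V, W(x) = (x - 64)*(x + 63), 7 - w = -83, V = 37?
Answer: 0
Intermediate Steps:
w = 90 (w = 7 - 1*(-83) = 7 + 83 = 90)
W(x) = (-64 + x)*(63 + x)
j = 3330 (j = 90*37 = 3330)
(j - W(r))*(-2*0*6) = (3330 - (-4032 + 27² - 1*27))*(-2*0*6) = (3330 - (-4032 + 729 - 27))*(0*6) = (3330 - 1*(-3330))*0 = (3330 + 3330)*0 = 6660*0 = 0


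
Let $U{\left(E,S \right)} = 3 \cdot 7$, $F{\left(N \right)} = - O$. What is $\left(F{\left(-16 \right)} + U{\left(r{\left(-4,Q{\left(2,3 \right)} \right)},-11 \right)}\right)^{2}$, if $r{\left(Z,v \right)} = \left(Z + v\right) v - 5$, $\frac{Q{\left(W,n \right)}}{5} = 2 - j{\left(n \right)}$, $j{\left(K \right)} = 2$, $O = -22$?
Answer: $1849$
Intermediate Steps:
$F{\left(N \right)} = 22$ ($F{\left(N \right)} = \left(-1\right) \left(-22\right) = 22$)
$Q{\left(W,n \right)} = 0$ ($Q{\left(W,n \right)} = 5 \left(2 - 2\right) = 5 \cdot 0 = 0$)
$r{\left(Z,v \right)} = -5 + v \left(Z + v\right)$ ($r{\left(Z,v \right)} = v \left(Z + v\right) - 5 = -5 + v \left(Z + v\right)$)
$U{\left(E,S \right)} = 21$
$\left(F{\left(-16 \right)} + U{\left(r{\left(-4,Q{\left(2,3 \right)} \right)},-11 \right)}\right)^{2} = \left(22 + 21\right)^{2} = 43^{2} = 1849$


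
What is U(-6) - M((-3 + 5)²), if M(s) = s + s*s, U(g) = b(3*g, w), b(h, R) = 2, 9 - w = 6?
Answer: -18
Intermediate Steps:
w = 3 (w = 9 - 1*6 = 9 - 6 = 3)
U(g) = 2
M(s) = s + s²
U(-6) - M((-3 + 5)²) = 2 - (-3 + 5)²*(1 + (-3 + 5)²) = 2 - 2²*(1 + 2²) = 2 - 4*(1 + 4) = 2 - 4*5 = 2 - 1*20 = 2 - 20 = -18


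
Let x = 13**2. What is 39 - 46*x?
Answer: -7735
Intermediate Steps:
x = 169
39 - 46*x = 39 - 46*169 = 39 - 7774 = -7735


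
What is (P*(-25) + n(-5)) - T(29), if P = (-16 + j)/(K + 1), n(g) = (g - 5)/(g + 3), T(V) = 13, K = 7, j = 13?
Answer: 11/8 ≈ 1.3750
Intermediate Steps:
n(g) = (-5 + g)/(3 + g)
P = -3/8 (P = (-16 + 13)/(7 + 1) = -3/8 ≈ -0.37500)
(P*(-25) + n(-5)) - T(29) = (-3/8*(-25) + (-5 - 5)/(3 - 5)) - 1*13 = (75/8 - 10/(-2)) - 13 = (75/8 - ½*(-10)) - 13 = (75/8 + 5) - 13 = 115/8 - 13 = 11/8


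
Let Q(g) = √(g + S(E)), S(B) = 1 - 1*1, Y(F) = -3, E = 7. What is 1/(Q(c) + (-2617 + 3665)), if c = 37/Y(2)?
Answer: 3144/3294949 - I*√111/3294949 ≈ 0.00095419 - 3.1975e-6*I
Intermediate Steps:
c = -37/3 (c = 37/(-3) = 37*(-⅓) = -37/3 ≈ -12.333)
S(B) = 0 (S(B) = 1 - 1 = 0)
Q(g) = √g (Q(g) = √(g + 0) = √g)
1/(Q(c) + (-2617 + 3665)) = 1/(√(-37/3) + (-2617 + 3665)) = 1/(I*√111/3 + 1048) = 1/(1048 + I*√111/3)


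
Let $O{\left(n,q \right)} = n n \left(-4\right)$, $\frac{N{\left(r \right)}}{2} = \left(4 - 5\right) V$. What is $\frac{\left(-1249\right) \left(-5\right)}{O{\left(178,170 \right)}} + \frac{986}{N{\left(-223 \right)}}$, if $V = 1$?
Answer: $- \frac{62487093}{126736} \approx -493.05$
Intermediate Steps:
$N{\left(r \right)} = -2$ ($N{\left(r \right)} = 2 \left(4 - 5\right) 1 = 2 \left(\left(-1\right) 1\right) = 2 \left(-1\right) = -2$)
$O{\left(n,q \right)} = - 4 n^{2}$ ($O{\left(n,q \right)} = n^{2} \left(-4\right) = - 4 n^{2}$)
$\frac{\left(-1249\right) \left(-5\right)}{O{\left(178,170 \right)}} + \frac{986}{N{\left(-223 \right)}} = \frac{\left(-1249\right) \left(-5\right)}{\left(-4\right) 178^{2}} + \frac{986}{-2} = \frac{6245}{\left(-4\right) 31684} + 986 \left(- \frac{1}{2}\right) = \frac{6245}{-126736} - 493 = 6245 \left(- \frac{1}{126736}\right) - 493 = - \frac{6245}{126736} - 493 = - \frac{62487093}{126736}$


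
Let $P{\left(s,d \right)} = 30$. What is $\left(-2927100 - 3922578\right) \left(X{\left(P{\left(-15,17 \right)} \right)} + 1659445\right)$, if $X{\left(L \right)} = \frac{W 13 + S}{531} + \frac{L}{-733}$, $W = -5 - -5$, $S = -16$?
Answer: $- \frac{1474722279030479402}{129741} \approx -1.1367 \cdot 10^{13}$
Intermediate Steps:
$W = 0$ ($W = -5 + 5 = 0$)
$X{\left(L \right)} = - \frac{16}{531} - \frac{L}{733}$ ($X{\left(L \right)} = \frac{0 \cdot 13 - 16}{531} + \frac{L}{-733} = \left(0 - 16\right) \frac{1}{531} + L \left(- \frac{1}{733}\right) = \left(-16\right) \frac{1}{531} - \frac{L}{733} = - \frac{16}{531} - \frac{L}{733}$)
$\left(-2927100 - 3922578\right) \left(X{\left(P{\left(-15,17 \right)} \right)} + 1659445\right) = \left(-2927100 - 3922578\right) \left(\left(- \frac{16}{531} - \frac{30}{733}\right) + 1659445\right) = - 6849678 \left(\left(- \frac{16}{531} - \frac{30}{733}\right) + 1659445\right) = - 6849678 \left(- \frac{27658}{389223} + 1659445\right) = \left(-6849678\right) \frac{645894133577}{389223} = - \frac{1474722279030479402}{129741}$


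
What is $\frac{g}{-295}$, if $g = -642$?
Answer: $\frac{642}{295} \approx 2.1763$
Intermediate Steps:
$\frac{g}{-295} = - \frac{642}{-295} = \left(-642\right) \left(- \frac{1}{295}\right) = \frac{642}{295}$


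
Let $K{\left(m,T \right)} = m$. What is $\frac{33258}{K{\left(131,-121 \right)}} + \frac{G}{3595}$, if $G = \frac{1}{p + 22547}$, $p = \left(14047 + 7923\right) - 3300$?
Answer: $\frac{4928007974801}{19410940065} \approx 253.88$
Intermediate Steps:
$p = 18670$ ($p = 21970 - 3300 = 18670$)
$G = \frac{1}{41217}$ ($G = \frac{1}{18670 + 22547} = \frac{1}{41217} \approx 2.4262 \cdot 10^{-5}$)
$\frac{33258}{K{\left(131,-121 \right)}} + \frac{G}{3595} = \frac{33258}{131} + \frac{1}{41217 \cdot 3595} = 33258 \cdot \frac{1}{131} + \frac{1}{41217} \cdot \frac{1}{3595} = \frac{33258}{131} + \frac{1}{148175115} = \frac{4928007974801}{19410940065}$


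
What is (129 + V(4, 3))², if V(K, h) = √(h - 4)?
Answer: (129 + I)² ≈ 16640.0 + 258.0*I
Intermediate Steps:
V(K, h) = √(-4 + h)
(129 + V(4, 3))² = (129 + √(-4 + 3))² = (129 + √(-1))² = (129 + I)²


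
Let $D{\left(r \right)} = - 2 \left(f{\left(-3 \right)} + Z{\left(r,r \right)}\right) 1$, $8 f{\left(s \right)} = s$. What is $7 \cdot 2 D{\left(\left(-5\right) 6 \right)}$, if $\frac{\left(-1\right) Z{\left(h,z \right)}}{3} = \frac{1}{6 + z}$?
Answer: $7$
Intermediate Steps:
$Z{\left(h,z \right)} = - \frac{3}{6 + z}$
$f{\left(s \right)} = \frac{s}{8}$
$D{\left(r \right)} = \frac{3}{4} + \frac{6}{6 + r}$ ($D{\left(r \right)} = - 2 \left(\frac{1}{8} \left(-3\right) - \frac{3}{6 + r}\right) 1 = - 2 \left(- \frac{3}{8} - \frac{3}{6 + r}\right) 1 = \left(\frac{3}{4} + \frac{6}{6 + r}\right) 1 = \frac{3}{4} + \frac{6}{6 + r}$)
$7 \cdot 2 D{\left(\left(-5\right) 6 \right)} = 7 \cdot 2 \frac{3 \left(14 - 30\right)}{4 \left(6 - 30\right)} = 14 \frac{3 \left(14 - 30\right)}{4 \left(6 - 30\right)} = 14 \cdot \frac{3}{4} \frac{1}{-24} \left(-16\right) = 14 \cdot \frac{3}{4} \left(- \frac{1}{24}\right) \left(-16\right) = 14 \cdot \frac{1}{2} = 7$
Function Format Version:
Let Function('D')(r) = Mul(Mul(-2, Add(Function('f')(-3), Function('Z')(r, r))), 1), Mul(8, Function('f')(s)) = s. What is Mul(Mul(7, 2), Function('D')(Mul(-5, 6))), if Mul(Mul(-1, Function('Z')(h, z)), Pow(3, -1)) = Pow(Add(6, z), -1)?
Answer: 7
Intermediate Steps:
Function('Z')(h, z) = Mul(-3, Pow(Add(6, z), -1))
Function('f')(s) = Mul(Rational(1, 8), s)
Function('D')(r) = Add(Rational(3, 4), Mul(6, Pow(Add(6, r), -1))) (Function('D')(r) = Mul(Mul(-2, Add(Mul(Rational(1, 8), -3), Mul(-3, Pow(Add(6, r), -1)))), 1) = Mul(Mul(-2, Add(Rational(-3, 8), Mul(-3, Pow(Add(6, r), -1)))), 1) = Mul(Add(Rational(3, 4), Mul(6, Pow(Add(6, r), -1))), 1) = Add(Rational(3, 4), Mul(6, Pow(Add(6, r), -1))))
Mul(Mul(7, 2), Function('D')(Mul(-5, 6))) = Mul(Mul(7, 2), Mul(Rational(3, 4), Pow(Add(6, Mul(-5, 6)), -1), Add(14, Mul(-5, 6)))) = Mul(14, Mul(Rational(3, 4), Pow(Add(6, -30), -1), Add(14, -30))) = Mul(14, Mul(Rational(3, 4), Pow(-24, -1), -16)) = Mul(14, Mul(Rational(3, 4), Rational(-1, 24), -16)) = Mul(14, Rational(1, 2)) = 7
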